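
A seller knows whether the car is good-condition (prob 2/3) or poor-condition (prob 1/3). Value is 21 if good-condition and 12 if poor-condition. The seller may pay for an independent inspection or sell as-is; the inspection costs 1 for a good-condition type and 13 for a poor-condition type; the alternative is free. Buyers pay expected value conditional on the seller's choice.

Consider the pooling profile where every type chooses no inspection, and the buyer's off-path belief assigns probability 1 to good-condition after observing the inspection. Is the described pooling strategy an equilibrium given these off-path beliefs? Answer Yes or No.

No

On path, the buyer holds the prior and pays 2/3·21 + 1/3·12 = 18. Off path (the inspection), believing good-condition, it pays 21.
good-condition: no inspection nets 18; the inspection nets 21 − 1 = 20. good-condition would deviate.
poor-condition: no inspection nets 18; the inspection nets 21 − 13 = 8. poor-condition stays.
A type deviates, so pooling fails.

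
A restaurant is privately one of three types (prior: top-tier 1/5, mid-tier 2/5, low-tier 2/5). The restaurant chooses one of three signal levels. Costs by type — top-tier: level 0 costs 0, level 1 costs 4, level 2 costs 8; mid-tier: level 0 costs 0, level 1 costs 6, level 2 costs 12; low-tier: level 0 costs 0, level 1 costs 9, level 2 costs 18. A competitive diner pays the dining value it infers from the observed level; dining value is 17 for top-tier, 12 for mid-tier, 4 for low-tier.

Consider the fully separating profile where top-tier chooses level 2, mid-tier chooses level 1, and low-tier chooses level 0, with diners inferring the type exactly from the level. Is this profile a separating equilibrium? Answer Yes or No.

Separating price premiums: level 2 → 17, level 1 → 12, level 0 → 4.
top-tier (assigned level 2): level 0: 4 − 0 = 4; level 1: 12 − 4 = 8; level 2: 17 − 8 = 9. top-tier stays.
mid-tier (assigned level 1): level 0: 4 − 0 = 4; level 1: 12 − 6 = 6; level 2: 17 − 12 = 5. mid-tier stays.
low-tier (assigned level 0): level 0: 4 − 0 = 4; level 1: 12 − 9 = 3; level 2: 17 − 18 = -1. low-tier stays.
Every type prefers its assigned level; separation holds.

Yes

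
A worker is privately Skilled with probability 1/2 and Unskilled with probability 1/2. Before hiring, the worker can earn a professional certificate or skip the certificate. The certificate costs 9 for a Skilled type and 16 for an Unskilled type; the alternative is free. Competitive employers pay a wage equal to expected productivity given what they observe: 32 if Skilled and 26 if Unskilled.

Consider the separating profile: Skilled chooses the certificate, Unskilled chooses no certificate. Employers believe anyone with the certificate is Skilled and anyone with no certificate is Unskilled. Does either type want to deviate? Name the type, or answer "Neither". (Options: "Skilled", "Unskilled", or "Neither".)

The certificate pays 32; no certificate pays 26.
Skilled: assigned the certificate, nets 32 − 9 = 23; deviating to no certificate nets 26.
Unskilled: assigned no certificate, nets 26; deviating to the certificate nets 32 − 16 = 16.
The Skilled type gains 3 by deviating.

Skilled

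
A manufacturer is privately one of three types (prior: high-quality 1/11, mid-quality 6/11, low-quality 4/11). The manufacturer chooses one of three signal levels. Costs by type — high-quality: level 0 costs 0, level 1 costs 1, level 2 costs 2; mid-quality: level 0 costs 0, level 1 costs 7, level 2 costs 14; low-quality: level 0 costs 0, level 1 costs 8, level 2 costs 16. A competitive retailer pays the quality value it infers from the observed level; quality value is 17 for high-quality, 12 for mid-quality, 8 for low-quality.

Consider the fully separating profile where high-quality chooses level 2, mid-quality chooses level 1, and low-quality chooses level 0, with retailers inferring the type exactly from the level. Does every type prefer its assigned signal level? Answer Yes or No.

Separating prices: level 2 → 17, level 1 → 12, level 0 → 8.
high-quality (assigned level 2): level 0: 8 − 0 = 8; level 1: 12 − 1 = 11; level 2: 17 − 2 = 15. high-quality stays.
mid-quality (assigned level 1): level 0: 8 − 0 = 8; level 1: 12 − 7 = 5; level 2: 17 − 14 = 3. mid-quality prefers level 0.
low-quality (assigned level 0): level 0: 8 − 0 = 8; level 1: 12 − 8 = 4; level 2: 17 − 16 = 1. low-quality stays.
At least one type deviates; the separating profile fails.

No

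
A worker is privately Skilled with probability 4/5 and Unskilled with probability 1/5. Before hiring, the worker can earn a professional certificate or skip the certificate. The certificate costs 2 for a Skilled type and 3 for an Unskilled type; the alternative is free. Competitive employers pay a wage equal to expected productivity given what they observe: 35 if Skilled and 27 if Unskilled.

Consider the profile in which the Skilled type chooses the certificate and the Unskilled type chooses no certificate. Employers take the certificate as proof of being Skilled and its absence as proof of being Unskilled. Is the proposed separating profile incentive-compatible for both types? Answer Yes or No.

Under these beliefs, the certificate earns wage 35 and no certificate earns wage 27.
Skilled: the certificate nets 35 − 2 = 33; no certificate nets 27. Skilled prefers the certificate.
Unskilled: the certificate nets 35 − 3 = 32; no certificate nets 27. Unskilled would deviate to the certificate.
Unskilled has a profitable deviation, so the profile is not an equilibrium.

No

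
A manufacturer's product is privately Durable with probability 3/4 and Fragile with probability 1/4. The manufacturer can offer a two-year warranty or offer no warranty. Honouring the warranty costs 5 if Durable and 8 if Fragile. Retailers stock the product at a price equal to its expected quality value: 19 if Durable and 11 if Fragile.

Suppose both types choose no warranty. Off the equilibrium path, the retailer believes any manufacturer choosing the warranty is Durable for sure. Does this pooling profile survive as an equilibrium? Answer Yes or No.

On path, the retailer holds the prior and pays 3/4·19 + 1/4·11 = 17. Off path (the warranty), believing Durable, it pays 19.
Durable: no warranty nets 17; the warranty nets 19 − 5 = 14. Durable stays.
Fragile: no warranty nets 17; the warranty nets 19 − 8 = 11. Fragile stays.
No type deviates, so pooling is sustained.

Yes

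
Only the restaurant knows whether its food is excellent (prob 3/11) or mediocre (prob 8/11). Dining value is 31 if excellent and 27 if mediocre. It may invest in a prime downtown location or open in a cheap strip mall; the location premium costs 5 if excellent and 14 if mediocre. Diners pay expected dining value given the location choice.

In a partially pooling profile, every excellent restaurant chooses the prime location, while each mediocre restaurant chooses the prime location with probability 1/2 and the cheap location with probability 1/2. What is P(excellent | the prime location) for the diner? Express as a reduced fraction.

P(the prime location) = (3/11)·1 + (8/11)·(1/2) = 7/11.
By Bayes' rule, P(excellent | the prime location) = (3/11) / (7/11) = 3/7.

3/7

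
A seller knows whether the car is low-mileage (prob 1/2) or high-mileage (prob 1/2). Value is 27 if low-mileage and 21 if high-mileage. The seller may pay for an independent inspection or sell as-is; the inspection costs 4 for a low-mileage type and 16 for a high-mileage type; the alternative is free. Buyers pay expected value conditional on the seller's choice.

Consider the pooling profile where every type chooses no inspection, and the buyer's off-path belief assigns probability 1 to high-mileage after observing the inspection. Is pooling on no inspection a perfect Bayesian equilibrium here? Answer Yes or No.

On path, the buyer holds the prior and pays 1/2·27 + 1/2·21 = 24. Off path (the inspection), believing high-mileage, it pays 21.
low-mileage: no inspection nets 24; the inspection nets 21 − 4 = 17. low-mileage stays.
high-mileage: no inspection nets 24; the inspection nets 21 − 16 = 5. high-mileage stays.
No type deviates, so pooling is sustained.

Yes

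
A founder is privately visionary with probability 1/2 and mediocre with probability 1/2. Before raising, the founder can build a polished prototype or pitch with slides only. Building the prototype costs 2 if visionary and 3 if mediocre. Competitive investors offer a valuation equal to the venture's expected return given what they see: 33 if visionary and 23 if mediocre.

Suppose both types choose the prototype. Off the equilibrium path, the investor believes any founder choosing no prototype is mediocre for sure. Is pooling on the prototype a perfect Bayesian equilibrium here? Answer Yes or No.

On path, the investor holds the prior and pays 1/2·33 + 1/2·23 = 28. Off path (no prototype), believing mediocre, it pays 23.
visionary: the prototype nets 28 − 2 = 26; no prototype nets 23. visionary stays.
mediocre: the prototype nets 28 − 3 = 25; no prototype nets 23. mediocre stays.
No type deviates, so pooling is sustained.

Yes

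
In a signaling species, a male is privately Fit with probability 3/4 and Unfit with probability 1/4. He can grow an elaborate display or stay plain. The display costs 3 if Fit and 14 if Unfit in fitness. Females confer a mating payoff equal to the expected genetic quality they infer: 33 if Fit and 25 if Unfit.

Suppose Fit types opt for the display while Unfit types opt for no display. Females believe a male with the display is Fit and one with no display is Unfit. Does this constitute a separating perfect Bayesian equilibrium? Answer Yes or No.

Yes

Under these beliefs, the display earns mating payoff 33 and no display earns mating payoff 25.
Fit: the display nets 33 − 3 = 30; no display nets 25. Fit prefers the display.
Unfit: the display nets 33 − 14 = 19; no display nets 25. Unfit prefers no display.
Neither type deviates, so the separating profile is an equilibrium.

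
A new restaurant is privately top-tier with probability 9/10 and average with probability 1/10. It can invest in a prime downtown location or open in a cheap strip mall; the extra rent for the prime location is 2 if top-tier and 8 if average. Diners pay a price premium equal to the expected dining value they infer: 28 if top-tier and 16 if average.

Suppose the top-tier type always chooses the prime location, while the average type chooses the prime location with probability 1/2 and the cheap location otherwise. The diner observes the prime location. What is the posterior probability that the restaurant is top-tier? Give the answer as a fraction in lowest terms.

18/19

P(the prime location) = (9/10)·1 + (1/10)·(1/2) = 19/20.
By Bayes' rule, P(top-tier | the prime location) = (9/10) / (19/20) = 18/19.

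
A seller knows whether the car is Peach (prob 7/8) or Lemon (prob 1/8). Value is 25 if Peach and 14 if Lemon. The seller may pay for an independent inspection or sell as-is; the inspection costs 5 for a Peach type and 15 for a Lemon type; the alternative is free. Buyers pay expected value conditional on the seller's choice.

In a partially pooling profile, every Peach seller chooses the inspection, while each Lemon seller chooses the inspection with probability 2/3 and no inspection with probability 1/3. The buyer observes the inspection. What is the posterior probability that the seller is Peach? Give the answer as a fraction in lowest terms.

P(the inspection) = (7/8)·1 + (1/8)·(2/3) = 23/24.
By Bayes' rule, P(Peach | the inspection) = (7/8) / (23/24) = 21/23.

21/23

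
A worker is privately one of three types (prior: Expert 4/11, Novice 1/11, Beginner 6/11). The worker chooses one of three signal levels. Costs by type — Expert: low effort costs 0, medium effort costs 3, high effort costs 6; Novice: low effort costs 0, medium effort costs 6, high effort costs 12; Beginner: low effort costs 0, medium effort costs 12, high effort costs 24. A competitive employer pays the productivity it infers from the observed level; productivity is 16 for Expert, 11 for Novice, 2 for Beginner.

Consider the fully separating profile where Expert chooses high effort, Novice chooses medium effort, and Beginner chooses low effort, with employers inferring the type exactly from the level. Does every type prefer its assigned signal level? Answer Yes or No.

Separating wages: high effort → 16, medium effort → 11, low effort → 2.
Expert (assigned high effort): low effort: 2 − 0 = 2; medium effort: 11 − 3 = 8; high effort: 16 − 6 = 10. Expert stays.
Novice (assigned medium effort): low effort: 2 − 0 = 2; medium effort: 11 − 6 = 5; high effort: 16 − 12 = 4. Novice stays.
Beginner (assigned low effort): low effort: 2 − 0 = 2; medium effort: 11 − 12 = -1; high effort: 16 − 24 = -8. Beginner stays.
Every type prefers its assigned level; separation holds.

Yes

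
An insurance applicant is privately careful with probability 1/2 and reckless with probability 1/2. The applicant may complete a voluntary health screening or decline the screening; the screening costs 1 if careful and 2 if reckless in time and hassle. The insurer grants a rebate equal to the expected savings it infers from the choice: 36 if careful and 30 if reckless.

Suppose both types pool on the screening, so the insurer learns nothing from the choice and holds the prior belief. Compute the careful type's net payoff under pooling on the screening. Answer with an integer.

Pooled rebate = 1/2·36 + 1/2·30 = 33.
careful pays cost 1 for the screening, so net payoff = 33 − 1 = 32.

32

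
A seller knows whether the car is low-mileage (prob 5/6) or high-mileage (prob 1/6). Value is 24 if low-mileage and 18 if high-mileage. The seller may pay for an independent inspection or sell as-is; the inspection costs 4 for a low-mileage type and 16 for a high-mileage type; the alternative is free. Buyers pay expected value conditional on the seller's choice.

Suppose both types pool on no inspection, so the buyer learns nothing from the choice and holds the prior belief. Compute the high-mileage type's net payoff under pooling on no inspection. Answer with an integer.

Pooled price = 5/6·24 + 1/6·18 = 23.
high-mileage pays no cost for no inspection, so net payoff = 23.

23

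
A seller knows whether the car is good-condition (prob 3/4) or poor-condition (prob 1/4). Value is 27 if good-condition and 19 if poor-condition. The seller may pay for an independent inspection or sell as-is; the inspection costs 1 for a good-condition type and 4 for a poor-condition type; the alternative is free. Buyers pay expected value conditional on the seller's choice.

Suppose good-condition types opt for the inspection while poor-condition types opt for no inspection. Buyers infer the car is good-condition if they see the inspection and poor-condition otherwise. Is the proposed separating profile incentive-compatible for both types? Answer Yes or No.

Under these beliefs, the inspection earns price 27 and no inspection earns price 19.
good-condition: the inspection nets 27 − 1 = 26; no inspection nets 19. good-condition prefers the inspection.
poor-condition: the inspection nets 27 − 4 = 23; no inspection nets 19. poor-condition would deviate to the inspection.
poor-condition has a profitable deviation, so the profile is not an equilibrium.

No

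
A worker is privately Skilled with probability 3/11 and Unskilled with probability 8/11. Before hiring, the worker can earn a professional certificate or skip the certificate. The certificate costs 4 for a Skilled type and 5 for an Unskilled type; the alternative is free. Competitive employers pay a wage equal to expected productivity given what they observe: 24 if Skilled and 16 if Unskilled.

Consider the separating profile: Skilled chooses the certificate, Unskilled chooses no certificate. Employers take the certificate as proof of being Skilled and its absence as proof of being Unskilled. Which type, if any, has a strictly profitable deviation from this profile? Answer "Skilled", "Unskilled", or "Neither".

Unskilled

The certificate pays 24; no certificate pays 16.
Skilled: assigned the certificate, nets 24 − 4 = 20; deviating to no certificate nets 16.
Unskilled: assigned no certificate, nets 16; deviating to the certificate nets 24 − 5 = 19.
The Unskilled type gains 3 by deviating.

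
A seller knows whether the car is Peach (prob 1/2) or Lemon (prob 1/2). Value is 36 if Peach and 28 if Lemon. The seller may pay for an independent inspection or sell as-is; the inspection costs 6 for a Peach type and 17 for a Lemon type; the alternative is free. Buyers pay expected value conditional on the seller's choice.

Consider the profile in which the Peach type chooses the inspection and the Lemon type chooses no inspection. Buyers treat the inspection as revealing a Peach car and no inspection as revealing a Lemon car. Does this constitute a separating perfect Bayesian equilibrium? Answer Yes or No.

Under these beliefs, the inspection earns price 36 and no inspection earns price 28.
Peach: the inspection nets 36 − 6 = 30; no inspection nets 28. Peach prefers the inspection.
Lemon: the inspection nets 36 − 17 = 19; no inspection nets 28. Lemon prefers no inspection.
Neither type deviates, so the separating profile is an equilibrium.

Yes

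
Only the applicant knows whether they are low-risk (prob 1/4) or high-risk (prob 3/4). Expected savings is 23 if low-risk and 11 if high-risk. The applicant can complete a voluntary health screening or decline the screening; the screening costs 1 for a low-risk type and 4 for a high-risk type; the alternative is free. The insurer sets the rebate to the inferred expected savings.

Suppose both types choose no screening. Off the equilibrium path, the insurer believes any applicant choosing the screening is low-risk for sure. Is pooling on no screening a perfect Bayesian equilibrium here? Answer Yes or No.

No

On path, the insurer holds the prior and pays 1/4·23 + 3/4·11 = 14. Off path (the screening), believing low-risk, it pays 23.
low-risk: no screening nets 14; the screening nets 23 − 1 = 22. low-risk would deviate.
high-risk: no screening nets 14; the screening nets 23 − 4 = 19. high-risk would deviate.
A type deviates, so pooling fails.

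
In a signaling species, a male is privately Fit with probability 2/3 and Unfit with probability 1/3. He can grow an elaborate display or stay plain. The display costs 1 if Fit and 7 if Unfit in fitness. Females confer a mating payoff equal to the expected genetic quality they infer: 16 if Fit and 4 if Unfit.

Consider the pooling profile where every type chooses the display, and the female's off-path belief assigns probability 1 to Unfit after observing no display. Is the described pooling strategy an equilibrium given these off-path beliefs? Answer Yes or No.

Yes

On path, the female holds the prior and pays 2/3·16 + 1/3·4 = 12. Off path (no display), believing Unfit, it pays 4.
Fit: the display nets 12 − 1 = 11; no display nets 4. Fit stays.
Unfit: the display nets 12 − 7 = 5; no display nets 4. Unfit stays.
No type deviates, so pooling is sustained.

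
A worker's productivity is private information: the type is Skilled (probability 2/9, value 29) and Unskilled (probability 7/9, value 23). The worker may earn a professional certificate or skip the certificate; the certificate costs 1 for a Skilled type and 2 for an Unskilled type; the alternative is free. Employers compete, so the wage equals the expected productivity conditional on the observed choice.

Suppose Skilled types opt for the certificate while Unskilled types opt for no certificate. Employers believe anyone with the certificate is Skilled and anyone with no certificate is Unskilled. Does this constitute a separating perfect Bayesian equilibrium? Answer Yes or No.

No

Under these beliefs, the certificate earns wage 29 and no certificate earns wage 23.
Skilled: the certificate nets 29 − 1 = 28; no certificate nets 23. Skilled prefers the certificate.
Unskilled: the certificate nets 29 − 2 = 27; no certificate nets 23. Unskilled would deviate to the certificate.
Unskilled has a profitable deviation, so the profile is not an equilibrium.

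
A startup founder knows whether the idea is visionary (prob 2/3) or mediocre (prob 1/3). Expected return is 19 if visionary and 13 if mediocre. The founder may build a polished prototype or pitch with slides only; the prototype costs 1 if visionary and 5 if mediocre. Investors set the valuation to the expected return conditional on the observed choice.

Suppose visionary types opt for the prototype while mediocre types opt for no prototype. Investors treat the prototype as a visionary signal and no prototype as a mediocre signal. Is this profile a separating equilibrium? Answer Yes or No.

No

Under these beliefs, the prototype earns valuation 19 and no prototype earns valuation 13.
visionary: the prototype nets 19 − 1 = 18; no prototype nets 13. visionary prefers the prototype.
mediocre: the prototype nets 19 − 5 = 14; no prototype nets 13. mediocre would deviate to the prototype.
mediocre has a profitable deviation, so the profile is not an equilibrium.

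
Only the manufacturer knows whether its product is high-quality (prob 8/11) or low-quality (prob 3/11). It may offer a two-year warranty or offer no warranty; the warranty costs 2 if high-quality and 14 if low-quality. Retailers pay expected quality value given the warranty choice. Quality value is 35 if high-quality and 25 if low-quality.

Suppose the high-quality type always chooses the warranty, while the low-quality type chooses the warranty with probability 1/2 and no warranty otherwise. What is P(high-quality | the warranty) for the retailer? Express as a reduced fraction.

P(the warranty) = (8/11)·1 + (3/11)·(1/2) = 19/22.
By Bayes' rule, P(high-quality | the warranty) = (8/11) / (19/22) = 16/19.

16/19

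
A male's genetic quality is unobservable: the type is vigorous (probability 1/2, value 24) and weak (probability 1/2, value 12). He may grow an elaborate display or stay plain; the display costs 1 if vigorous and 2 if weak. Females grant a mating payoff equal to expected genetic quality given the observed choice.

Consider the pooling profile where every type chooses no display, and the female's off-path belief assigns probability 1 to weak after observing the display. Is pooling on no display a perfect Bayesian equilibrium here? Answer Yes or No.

On path, the female holds the prior and pays 1/2·24 + 1/2·12 = 18. Off path (the display), believing weak, it pays 12.
vigorous: no display nets 18; the display nets 12 − 1 = 11. vigorous stays.
weak: no display nets 18; the display nets 12 − 2 = 10. weak stays.
No type deviates, so pooling is sustained.

Yes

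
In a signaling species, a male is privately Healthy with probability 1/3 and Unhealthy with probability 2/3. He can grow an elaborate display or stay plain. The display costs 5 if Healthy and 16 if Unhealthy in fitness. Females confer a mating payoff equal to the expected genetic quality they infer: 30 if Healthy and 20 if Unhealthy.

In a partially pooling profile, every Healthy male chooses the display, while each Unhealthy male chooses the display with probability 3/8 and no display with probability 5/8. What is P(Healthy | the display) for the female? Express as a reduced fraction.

P(the display) = (1/3)·1 + (2/3)·(3/8) = 7/12.
By Bayes' rule, P(Healthy | the display) = (1/3) / (7/12) = 4/7.

4/7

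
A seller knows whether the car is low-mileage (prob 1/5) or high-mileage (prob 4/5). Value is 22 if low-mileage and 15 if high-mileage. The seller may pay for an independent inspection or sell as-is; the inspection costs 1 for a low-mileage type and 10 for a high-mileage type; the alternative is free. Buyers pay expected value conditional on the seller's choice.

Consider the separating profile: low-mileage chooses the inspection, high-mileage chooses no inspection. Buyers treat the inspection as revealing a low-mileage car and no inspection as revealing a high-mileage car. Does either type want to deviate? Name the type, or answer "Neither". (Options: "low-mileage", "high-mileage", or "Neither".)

The inspection pays 22; no inspection pays 15.
low-mileage: assigned the inspection, nets 22 − 1 = 21; deviating to no inspection nets 15.
high-mileage: assigned no inspection, nets 15; deviating to the inspection nets 22 − 10 = 12.
Both types strictly prefer their assigned action; no profitable deviation.

Neither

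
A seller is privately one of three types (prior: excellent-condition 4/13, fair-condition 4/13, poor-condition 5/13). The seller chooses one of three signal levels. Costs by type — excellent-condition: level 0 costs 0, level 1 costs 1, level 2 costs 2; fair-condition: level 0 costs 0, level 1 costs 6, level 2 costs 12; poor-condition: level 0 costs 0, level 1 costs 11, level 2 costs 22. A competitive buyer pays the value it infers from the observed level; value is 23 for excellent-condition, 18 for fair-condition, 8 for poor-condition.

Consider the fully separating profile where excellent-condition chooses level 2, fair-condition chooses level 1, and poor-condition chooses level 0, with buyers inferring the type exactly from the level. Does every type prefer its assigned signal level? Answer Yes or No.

Separating prices: level 2 → 23, level 1 → 18, level 0 → 8.
excellent-condition (assigned level 2): level 0: 8 − 0 = 8; level 1: 18 − 1 = 17; level 2: 23 − 2 = 21. excellent-condition stays.
fair-condition (assigned level 1): level 0: 8 − 0 = 8; level 1: 18 − 6 = 12; level 2: 23 − 12 = 11. fair-condition stays.
poor-condition (assigned level 0): level 0: 8 − 0 = 8; level 1: 18 − 11 = 7; level 2: 23 − 22 = 1. poor-condition stays.
Every type prefers its assigned level; separation holds.

Yes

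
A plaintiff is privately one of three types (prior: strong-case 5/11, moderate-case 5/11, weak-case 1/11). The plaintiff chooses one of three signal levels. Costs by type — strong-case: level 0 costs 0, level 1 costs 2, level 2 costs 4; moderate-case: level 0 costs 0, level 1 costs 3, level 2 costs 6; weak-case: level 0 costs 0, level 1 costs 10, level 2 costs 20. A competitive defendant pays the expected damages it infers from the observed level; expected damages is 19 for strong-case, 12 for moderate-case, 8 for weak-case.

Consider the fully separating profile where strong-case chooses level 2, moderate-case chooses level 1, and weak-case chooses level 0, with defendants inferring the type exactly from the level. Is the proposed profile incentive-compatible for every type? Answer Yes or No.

Separating settlements: level 2 → 19, level 1 → 12, level 0 → 8.
strong-case (assigned level 2): level 0: 8 − 0 = 8; level 1: 12 − 2 = 10; level 2: 19 − 4 = 15. strong-case stays.
moderate-case (assigned level 1): level 0: 8 − 0 = 8; level 1: 12 − 3 = 9; level 2: 19 − 6 = 13. moderate-case prefers level 2.
weak-case (assigned level 0): level 0: 8 − 0 = 8; level 1: 12 − 10 = 2; level 2: 19 − 20 = -1. weak-case stays.
At least one type deviates; the separating profile fails.

No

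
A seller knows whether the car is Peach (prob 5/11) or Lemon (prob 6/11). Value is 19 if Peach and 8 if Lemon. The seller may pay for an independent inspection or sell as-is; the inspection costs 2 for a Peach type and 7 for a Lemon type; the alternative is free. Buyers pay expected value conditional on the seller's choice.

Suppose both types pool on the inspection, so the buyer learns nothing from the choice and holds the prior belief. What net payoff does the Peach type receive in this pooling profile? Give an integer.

11

Pooled price = 5/11·19 + 6/11·8 = 13.
Peach pays cost 2 for the inspection, so net payoff = 13 − 2 = 11.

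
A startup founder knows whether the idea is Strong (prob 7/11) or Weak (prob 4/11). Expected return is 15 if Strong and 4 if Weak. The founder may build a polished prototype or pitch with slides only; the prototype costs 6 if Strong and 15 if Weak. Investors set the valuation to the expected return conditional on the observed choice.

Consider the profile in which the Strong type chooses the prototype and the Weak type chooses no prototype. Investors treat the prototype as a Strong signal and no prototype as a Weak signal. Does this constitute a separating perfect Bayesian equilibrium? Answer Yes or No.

Yes

Under these beliefs, the prototype earns valuation 15 and no prototype earns valuation 4.
Strong: the prototype nets 15 − 6 = 9; no prototype nets 4. Strong prefers the prototype.
Weak: the prototype nets 15 − 15 = 0; no prototype nets 4. Weak prefers no prototype.
Neither type deviates, so the separating profile is an equilibrium.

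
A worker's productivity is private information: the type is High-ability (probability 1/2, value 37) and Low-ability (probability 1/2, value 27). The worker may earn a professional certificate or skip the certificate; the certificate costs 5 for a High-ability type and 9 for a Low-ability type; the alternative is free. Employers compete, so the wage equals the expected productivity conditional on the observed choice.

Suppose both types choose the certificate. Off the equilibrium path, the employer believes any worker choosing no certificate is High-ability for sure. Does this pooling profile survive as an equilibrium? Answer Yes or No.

On path, the employer holds the prior and pays 1/2·37 + 1/2·27 = 32. Off path (no certificate), believing High-ability, it pays 37.
High-ability: the certificate nets 32 − 5 = 27; no certificate nets 37. High-ability would deviate.
Low-ability: the certificate nets 32 − 9 = 23; no certificate nets 37. Low-ability would deviate.
A type deviates, so pooling fails.

No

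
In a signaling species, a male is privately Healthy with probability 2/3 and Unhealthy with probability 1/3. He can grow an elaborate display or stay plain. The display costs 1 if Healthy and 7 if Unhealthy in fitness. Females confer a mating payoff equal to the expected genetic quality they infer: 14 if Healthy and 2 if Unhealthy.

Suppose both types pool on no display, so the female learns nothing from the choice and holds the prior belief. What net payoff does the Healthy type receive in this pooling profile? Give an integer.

10

Pooled mating payoff = 2/3·14 + 1/3·2 = 10.
Healthy pays no cost for no display, so net payoff = 10.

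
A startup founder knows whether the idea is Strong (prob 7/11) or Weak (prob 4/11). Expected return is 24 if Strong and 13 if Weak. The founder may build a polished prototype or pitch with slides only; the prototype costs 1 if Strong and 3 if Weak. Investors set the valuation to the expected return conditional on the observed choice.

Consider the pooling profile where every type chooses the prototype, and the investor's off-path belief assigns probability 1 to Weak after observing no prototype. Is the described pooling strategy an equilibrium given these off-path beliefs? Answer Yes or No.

On path, the investor holds the prior and pays 7/11·24 + 4/11·13 = 20. Off path (no prototype), believing Weak, it pays 13.
Strong: the prototype nets 20 − 1 = 19; no prototype nets 13. Strong stays.
Weak: the prototype nets 20 − 3 = 17; no prototype nets 13. Weak stays.
No type deviates, so pooling is sustained.

Yes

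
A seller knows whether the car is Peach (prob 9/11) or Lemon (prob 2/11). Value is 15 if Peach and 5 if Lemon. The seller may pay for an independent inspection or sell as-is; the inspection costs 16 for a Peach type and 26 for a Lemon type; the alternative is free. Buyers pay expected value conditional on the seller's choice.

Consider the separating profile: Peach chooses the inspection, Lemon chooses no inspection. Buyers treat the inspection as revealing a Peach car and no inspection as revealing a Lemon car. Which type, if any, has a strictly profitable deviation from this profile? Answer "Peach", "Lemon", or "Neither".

Peach

The inspection pays 15; no inspection pays 5.
Peach: assigned the inspection, nets 15 − 16 = -1; deviating to no inspection nets 5.
Lemon: assigned no inspection, nets 5; deviating to the inspection nets 15 − 26 = -11.
The Peach type gains 6 by deviating.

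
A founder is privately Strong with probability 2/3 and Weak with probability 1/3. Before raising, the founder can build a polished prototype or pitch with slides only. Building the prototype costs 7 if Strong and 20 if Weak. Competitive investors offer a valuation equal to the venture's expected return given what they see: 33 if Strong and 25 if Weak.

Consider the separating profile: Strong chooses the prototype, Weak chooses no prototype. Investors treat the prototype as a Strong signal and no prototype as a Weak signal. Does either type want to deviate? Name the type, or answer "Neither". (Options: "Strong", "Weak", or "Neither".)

Neither

The prototype pays 33; no prototype pays 25.
Strong: assigned the prototype, nets 33 − 7 = 26; deviating to no prototype nets 25.
Weak: assigned no prototype, nets 25; deviating to the prototype nets 33 − 20 = 13.
Both types strictly prefer their assigned action; no profitable deviation.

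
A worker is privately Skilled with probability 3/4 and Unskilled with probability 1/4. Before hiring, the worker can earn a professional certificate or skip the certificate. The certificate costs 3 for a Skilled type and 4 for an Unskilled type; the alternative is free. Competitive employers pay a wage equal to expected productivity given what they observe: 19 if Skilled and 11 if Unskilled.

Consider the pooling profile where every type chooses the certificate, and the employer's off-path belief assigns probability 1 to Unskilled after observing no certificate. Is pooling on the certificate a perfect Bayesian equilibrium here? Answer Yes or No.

On path, the employer holds the prior and pays 3/4·19 + 1/4·11 = 17. Off path (no certificate), believing Unskilled, it pays 11.
Skilled: the certificate nets 17 − 3 = 14; no certificate nets 11. Skilled stays.
Unskilled: the certificate nets 17 − 4 = 13; no certificate nets 11. Unskilled stays.
No type deviates, so pooling is sustained.

Yes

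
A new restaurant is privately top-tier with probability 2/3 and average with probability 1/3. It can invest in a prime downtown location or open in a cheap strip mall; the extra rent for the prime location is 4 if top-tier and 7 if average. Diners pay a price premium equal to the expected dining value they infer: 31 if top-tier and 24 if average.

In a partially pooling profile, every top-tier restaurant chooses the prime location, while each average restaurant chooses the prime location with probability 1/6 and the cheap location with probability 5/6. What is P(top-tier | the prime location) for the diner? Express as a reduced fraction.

P(the prime location) = (2/3)·1 + (1/3)·(1/6) = 13/18.
By Bayes' rule, P(top-tier | the prime location) = (2/3) / (13/18) = 12/13.

12/13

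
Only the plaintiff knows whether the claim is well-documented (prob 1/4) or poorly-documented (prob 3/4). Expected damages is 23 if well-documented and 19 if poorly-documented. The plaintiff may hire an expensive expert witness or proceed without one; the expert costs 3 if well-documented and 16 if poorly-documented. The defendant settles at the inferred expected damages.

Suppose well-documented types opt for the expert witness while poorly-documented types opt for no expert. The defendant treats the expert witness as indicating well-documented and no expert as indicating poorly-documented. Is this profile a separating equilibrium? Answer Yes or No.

Under these beliefs, the expert witness earns settlement 23 and no expert earns settlement 19.
well-documented: the expert witness nets 23 − 3 = 20; no expert nets 19. well-documented prefers the expert witness.
poorly-documented: the expert witness nets 23 − 16 = 7; no expert nets 19. poorly-documented prefers no expert.
Neither type deviates, so the separating profile is an equilibrium.

Yes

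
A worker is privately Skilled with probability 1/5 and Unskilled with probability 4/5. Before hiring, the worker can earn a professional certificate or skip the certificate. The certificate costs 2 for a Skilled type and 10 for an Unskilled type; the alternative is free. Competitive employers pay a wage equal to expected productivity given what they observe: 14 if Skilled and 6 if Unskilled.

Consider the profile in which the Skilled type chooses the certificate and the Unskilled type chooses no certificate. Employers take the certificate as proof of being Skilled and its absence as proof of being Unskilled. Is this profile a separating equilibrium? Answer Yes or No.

Yes

Under these beliefs, the certificate earns wage 14 and no certificate earns wage 6.
Skilled: the certificate nets 14 − 2 = 12; no certificate nets 6. Skilled prefers the certificate.
Unskilled: the certificate nets 14 − 10 = 4; no certificate nets 6. Unskilled prefers no certificate.
Neither type deviates, so the separating profile is an equilibrium.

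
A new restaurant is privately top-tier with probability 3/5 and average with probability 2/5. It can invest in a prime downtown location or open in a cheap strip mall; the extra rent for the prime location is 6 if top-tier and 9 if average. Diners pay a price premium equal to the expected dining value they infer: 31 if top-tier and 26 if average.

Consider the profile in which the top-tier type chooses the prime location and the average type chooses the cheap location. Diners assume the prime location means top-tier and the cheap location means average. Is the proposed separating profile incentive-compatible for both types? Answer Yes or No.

No

Under these beliefs, the prime location earns price premium 31 and the cheap location earns price premium 26.
top-tier: the prime location nets 31 − 6 = 25; the cheap location nets 26. top-tier would deviate to the cheap location.
average: the prime location nets 31 − 9 = 22; the cheap location nets 26. average prefers the cheap location.
top-tier has a profitable deviation, so the profile is not an equilibrium.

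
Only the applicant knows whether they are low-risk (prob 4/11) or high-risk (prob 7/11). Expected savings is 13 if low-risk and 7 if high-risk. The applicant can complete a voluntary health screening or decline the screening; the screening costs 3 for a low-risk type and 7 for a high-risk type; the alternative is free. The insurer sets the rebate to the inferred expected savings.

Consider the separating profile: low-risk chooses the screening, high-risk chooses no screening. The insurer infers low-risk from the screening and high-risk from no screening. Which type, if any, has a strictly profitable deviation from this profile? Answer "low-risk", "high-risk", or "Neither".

The screening pays 13; no screening pays 7.
low-risk: assigned the screening, nets 13 − 3 = 10; deviating to no screening nets 7.
high-risk: assigned no screening, nets 7; deviating to the screening nets 13 − 7 = 6.
Both types strictly prefer their assigned action; no profitable deviation.

Neither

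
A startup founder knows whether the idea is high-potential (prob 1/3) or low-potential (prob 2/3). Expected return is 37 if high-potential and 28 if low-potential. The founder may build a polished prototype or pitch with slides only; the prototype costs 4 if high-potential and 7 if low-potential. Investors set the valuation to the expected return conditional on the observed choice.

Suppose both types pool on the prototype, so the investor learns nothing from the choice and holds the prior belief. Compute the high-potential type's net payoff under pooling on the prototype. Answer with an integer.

Pooled valuation = 1/3·37 + 2/3·28 = 31.
high-potential pays cost 4 for the prototype, so net payoff = 31 − 4 = 27.

27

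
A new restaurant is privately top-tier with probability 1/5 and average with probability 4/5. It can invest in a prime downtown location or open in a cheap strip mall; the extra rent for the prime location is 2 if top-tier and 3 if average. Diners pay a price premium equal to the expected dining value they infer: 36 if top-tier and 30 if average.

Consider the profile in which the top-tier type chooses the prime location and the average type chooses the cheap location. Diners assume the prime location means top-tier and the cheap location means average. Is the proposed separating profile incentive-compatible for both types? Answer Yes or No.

Under these beliefs, the prime location earns price premium 36 and the cheap location earns price premium 30.
top-tier: the prime location nets 36 − 2 = 34; the cheap location nets 30. top-tier prefers the prime location.
average: the prime location nets 36 − 3 = 33; the cheap location nets 30. average would deviate to the prime location.
average has a profitable deviation, so the profile is not an equilibrium.

No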